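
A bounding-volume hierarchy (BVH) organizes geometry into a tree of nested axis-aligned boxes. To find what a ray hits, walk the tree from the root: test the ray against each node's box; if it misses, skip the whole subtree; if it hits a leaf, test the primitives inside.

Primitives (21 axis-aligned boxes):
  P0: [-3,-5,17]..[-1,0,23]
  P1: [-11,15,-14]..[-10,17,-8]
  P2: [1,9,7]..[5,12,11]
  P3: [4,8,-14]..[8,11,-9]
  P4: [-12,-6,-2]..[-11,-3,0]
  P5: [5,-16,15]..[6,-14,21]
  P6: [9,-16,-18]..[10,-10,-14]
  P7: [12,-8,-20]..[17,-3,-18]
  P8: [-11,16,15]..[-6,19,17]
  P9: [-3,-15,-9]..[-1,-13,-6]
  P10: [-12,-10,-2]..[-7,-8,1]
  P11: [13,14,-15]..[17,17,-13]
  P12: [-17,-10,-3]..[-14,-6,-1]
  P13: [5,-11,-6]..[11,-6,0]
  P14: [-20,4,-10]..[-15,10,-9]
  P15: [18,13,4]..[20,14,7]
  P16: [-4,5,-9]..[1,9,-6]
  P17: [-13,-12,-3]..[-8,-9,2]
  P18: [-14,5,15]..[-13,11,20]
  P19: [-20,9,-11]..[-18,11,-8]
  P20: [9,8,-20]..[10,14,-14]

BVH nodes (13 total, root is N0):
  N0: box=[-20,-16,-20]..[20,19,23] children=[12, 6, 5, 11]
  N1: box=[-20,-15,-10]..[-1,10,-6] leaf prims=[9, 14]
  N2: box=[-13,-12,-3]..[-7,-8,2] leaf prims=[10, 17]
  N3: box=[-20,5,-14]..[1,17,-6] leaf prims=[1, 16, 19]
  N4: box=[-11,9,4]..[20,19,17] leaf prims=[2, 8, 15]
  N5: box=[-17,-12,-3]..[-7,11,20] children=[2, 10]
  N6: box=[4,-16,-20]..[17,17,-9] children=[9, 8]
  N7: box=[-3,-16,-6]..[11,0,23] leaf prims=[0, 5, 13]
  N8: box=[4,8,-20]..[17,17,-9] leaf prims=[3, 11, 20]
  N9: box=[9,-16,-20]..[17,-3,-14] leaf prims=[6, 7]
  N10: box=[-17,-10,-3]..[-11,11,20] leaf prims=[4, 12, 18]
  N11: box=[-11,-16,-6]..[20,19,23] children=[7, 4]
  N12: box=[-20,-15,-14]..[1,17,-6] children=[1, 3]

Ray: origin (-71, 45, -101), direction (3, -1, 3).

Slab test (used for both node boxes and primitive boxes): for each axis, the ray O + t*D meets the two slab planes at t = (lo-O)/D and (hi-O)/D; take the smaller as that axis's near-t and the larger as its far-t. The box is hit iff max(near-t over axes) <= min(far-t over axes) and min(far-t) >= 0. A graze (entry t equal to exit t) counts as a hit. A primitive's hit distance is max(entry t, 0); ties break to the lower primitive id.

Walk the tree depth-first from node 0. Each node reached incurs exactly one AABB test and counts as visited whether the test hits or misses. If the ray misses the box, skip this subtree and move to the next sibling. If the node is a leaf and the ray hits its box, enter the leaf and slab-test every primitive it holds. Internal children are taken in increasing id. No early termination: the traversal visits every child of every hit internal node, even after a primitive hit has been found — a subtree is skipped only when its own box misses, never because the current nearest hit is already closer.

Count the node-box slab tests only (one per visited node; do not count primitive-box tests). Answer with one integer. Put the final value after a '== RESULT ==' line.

Walk:
N0 x:[17,91/3] y:[26,61] z:[27,124/3] -> hit [27,91/3], descend [5, 6, 11, 12]
  N5 x:[18,64/3] y:[34,57] z:[98/3,121/3] -> miss, prune
  N6 x:[25,88/3] y:[28,61] z:[27,92/3] -> hit [28,88/3], descend [8, 9]
    N8 x:[25,88/3] y:[28,37] z:[27,92/3] -> hit [28,88/3] leaf, test {P3(miss), P11@t=86/3, P20(miss)}
    N9 x:[80/3,88/3] y:[48,61] z:[27,29] -> miss, prune
  N11 x:[20,91/3] y:[26,61] z:[95/3,124/3] -> miss, prune
  N12 x:[17,24] y:[28,60] z:[29,95/3] -> miss, prune

Visited [0, 5, 6, 8, 9, 11, 12]. Tests: 7 box, 1 leaf. Nearest: P11.

== RESULT ==
7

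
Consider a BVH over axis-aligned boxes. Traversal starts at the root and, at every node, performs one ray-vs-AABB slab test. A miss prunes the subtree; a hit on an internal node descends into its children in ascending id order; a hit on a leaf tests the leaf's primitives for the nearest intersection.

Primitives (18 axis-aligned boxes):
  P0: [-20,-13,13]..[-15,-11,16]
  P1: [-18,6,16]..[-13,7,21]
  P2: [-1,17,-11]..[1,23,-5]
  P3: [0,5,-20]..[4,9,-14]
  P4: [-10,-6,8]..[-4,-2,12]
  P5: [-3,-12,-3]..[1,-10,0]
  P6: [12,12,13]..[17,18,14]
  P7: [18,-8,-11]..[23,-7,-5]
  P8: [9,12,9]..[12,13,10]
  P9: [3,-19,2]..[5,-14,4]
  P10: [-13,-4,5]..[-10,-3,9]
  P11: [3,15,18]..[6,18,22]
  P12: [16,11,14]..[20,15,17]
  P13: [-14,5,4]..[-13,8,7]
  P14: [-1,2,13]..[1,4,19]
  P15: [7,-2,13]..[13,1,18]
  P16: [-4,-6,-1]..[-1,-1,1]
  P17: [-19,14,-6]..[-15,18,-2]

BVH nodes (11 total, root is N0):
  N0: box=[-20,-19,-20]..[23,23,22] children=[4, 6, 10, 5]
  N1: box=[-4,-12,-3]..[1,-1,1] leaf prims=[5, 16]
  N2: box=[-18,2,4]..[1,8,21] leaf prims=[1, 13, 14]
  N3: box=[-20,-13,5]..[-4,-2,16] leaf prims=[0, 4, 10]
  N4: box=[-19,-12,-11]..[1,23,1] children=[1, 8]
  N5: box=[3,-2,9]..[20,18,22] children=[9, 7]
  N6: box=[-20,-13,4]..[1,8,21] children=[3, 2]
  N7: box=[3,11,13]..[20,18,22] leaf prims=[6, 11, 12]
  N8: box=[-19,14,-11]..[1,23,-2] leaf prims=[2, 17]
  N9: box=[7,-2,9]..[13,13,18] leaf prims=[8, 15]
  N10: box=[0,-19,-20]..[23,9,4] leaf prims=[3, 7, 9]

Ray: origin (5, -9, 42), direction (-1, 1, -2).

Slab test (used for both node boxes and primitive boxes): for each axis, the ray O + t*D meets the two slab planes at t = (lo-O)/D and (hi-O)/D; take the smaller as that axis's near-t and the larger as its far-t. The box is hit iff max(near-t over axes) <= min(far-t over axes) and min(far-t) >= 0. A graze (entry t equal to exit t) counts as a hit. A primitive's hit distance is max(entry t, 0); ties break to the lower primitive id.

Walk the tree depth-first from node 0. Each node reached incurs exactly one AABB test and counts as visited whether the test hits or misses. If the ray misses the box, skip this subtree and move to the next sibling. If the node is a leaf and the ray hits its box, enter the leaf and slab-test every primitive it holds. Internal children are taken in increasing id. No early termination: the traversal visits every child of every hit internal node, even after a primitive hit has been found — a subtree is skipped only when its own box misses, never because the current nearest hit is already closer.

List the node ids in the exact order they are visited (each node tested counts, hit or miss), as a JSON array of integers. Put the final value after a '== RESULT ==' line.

Walk:
N0 x:[-18,25] y:[-10,32] z:[10,31] -> hit [10,25], descend [4, 5, 6, 10]
  N4 x:[4,24] y:[-3,32] z:[41/2,53/2] -> hit [41/2,24], descend [1, 8]
    N1 x:[4,9] y:[-3,8] z:[41/2,45/2] -> miss, prune
    N8 x:[4,24] y:[23,32] z:[22,53/2] -> hit [23,24] leaf, test {P2(miss), P17@t=23}
  N5 x:[-15,2] y:[7,27] z:[10,33/2] -> miss, prune
  N6 x:[4,25] y:[-4,17] z:[21/2,19] -> hit [21/2,17], descend [2, 3]
    N2 x:[4,23] y:[11,17] z:[21/2,19] -> hit [11,17] leaf, test {P1(miss), P13(miss), P14(miss)}
    N3 x:[9,25] y:[-4,7] z:[13,37/2] -> miss, prune
  N10 x:[-18,5] y:[-10,18] z:[19,31] -> miss, prune

order=[0, 4, 1, 8, 5, 6, 2, 3, 10]  |boxes|=9  |leaves|=2  hit=P17

== RESULT ==
[0, 4, 1, 8, 5, 6, 2, 3, 10]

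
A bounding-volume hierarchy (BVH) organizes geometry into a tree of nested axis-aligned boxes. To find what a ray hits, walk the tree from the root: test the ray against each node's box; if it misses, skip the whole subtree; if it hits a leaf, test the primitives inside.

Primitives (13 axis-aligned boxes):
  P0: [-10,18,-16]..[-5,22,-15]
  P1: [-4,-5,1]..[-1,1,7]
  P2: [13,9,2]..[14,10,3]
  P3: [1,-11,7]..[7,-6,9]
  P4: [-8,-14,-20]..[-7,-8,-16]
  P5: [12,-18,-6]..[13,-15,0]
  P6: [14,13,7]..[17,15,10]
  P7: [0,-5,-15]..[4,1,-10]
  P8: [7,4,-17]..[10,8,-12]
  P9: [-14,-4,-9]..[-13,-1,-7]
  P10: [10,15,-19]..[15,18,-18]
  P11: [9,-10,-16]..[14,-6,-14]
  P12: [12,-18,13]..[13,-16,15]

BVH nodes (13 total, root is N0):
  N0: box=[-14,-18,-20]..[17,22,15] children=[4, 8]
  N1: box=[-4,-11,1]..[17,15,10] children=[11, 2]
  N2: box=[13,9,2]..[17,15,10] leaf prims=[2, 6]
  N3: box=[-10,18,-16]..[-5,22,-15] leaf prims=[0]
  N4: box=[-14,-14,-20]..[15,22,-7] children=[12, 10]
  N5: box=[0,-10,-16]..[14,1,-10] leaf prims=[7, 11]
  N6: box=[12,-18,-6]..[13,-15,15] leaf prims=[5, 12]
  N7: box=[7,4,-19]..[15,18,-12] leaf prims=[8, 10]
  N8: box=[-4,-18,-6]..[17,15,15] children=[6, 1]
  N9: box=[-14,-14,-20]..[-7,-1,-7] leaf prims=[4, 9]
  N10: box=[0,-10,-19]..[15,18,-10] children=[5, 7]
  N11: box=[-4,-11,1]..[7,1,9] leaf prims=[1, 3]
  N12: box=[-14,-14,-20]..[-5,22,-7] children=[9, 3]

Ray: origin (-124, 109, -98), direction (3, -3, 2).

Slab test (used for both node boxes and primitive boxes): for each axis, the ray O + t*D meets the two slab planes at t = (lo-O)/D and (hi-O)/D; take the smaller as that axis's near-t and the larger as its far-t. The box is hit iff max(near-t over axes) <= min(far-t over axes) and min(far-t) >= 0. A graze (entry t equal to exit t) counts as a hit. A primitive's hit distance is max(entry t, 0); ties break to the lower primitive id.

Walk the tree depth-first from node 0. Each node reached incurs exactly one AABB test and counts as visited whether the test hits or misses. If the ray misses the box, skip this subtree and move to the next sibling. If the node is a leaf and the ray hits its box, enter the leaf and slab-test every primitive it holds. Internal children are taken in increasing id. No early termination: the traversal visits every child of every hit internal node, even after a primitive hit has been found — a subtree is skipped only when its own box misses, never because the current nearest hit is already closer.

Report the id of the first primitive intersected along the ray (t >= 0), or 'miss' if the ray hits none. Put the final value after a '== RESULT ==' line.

Walk:
N0 x:[110/3,47] y:[29,127/3] z:[39,113/2] -> hit [39,127/3], descend [4, 8]
  N4 x:[110/3,139/3] y:[29,41] z:[39,91/2] -> hit [39,41], descend [10, 12]
    N10 x:[124/3,139/3] y:[91/3,119/3] z:[79/2,44] -> miss, prune
    N12 x:[110/3,119/3] y:[29,41] z:[39,91/2] -> hit [39,119/3], descend [3, 9]
      N3 x:[38,119/3] y:[29,91/3] z:[41,83/2] -> miss, prune
      N9 x:[110/3,39] y:[110/3,41] z:[39,91/2] -> hit [39,39] leaf, test {P4@t=39, P9(miss)}
  N8 x:[40,47] y:[94/3,127/3] z:[46,113/2] -> miss, prune

order=[0, 4, 10, 12, 3, 9, 8]  |boxes|=7  |leaves|=1  hit=P4

== RESULT ==
4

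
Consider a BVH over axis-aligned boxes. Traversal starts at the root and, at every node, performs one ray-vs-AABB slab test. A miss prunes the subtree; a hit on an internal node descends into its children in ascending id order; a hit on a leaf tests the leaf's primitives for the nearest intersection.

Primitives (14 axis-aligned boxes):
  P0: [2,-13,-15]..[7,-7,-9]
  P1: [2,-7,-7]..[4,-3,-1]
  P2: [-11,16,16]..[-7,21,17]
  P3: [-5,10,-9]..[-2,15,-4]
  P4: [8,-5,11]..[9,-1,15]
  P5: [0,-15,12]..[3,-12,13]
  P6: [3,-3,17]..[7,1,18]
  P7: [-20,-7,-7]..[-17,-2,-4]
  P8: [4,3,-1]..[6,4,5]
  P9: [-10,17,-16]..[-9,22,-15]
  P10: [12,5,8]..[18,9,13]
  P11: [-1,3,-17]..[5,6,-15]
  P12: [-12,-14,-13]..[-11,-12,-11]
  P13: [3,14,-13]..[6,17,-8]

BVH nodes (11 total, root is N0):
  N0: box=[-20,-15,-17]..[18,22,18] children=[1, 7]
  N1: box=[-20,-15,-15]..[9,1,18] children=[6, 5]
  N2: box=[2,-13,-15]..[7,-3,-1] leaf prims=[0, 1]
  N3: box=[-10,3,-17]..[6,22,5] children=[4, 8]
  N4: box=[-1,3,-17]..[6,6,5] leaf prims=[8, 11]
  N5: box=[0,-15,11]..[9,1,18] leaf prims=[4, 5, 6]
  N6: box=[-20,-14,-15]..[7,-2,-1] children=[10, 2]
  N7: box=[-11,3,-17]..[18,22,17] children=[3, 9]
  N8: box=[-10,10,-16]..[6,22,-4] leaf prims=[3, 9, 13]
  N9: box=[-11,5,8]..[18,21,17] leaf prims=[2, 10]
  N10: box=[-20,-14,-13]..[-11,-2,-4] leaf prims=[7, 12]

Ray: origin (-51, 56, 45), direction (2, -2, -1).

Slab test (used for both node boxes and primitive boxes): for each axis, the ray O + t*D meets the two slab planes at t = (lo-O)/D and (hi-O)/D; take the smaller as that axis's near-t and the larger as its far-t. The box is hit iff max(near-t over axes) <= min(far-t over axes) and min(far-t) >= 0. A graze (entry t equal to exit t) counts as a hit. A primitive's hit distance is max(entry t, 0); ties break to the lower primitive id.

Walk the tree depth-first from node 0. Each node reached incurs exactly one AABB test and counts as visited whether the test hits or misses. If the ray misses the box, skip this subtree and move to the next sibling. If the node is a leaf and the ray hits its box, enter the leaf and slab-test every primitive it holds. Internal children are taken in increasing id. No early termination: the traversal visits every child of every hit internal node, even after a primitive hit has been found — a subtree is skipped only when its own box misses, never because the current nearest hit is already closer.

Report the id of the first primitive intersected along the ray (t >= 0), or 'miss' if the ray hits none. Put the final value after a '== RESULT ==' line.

Traverse from the root:
N0 x:[31/2,69/2] y:[17,71/2] z:[27,62] -> hit [27,69/2], descend [1, 7]
  N1 x:[31/2,30] y:[55/2,71/2] z:[27,60] -> hit [55/2,30], descend [5, 6]
    N5 x:[51/2,30] y:[55/2,71/2] z:[27,34] -> hit [55/2,30] leaf, test {P4@t=30, P5(miss), P6@t=55/2}
    N6 x:[31/2,29] y:[29,35] z:[46,60] -> miss, prune
  N7 x:[20,69/2] y:[17,53/2] z:[28,62] -> miss, prune

Visited [0, 1, 5, 6, 7]. Tests: 5 box, 1 leaf. Nearest: P6.

== RESULT ==
6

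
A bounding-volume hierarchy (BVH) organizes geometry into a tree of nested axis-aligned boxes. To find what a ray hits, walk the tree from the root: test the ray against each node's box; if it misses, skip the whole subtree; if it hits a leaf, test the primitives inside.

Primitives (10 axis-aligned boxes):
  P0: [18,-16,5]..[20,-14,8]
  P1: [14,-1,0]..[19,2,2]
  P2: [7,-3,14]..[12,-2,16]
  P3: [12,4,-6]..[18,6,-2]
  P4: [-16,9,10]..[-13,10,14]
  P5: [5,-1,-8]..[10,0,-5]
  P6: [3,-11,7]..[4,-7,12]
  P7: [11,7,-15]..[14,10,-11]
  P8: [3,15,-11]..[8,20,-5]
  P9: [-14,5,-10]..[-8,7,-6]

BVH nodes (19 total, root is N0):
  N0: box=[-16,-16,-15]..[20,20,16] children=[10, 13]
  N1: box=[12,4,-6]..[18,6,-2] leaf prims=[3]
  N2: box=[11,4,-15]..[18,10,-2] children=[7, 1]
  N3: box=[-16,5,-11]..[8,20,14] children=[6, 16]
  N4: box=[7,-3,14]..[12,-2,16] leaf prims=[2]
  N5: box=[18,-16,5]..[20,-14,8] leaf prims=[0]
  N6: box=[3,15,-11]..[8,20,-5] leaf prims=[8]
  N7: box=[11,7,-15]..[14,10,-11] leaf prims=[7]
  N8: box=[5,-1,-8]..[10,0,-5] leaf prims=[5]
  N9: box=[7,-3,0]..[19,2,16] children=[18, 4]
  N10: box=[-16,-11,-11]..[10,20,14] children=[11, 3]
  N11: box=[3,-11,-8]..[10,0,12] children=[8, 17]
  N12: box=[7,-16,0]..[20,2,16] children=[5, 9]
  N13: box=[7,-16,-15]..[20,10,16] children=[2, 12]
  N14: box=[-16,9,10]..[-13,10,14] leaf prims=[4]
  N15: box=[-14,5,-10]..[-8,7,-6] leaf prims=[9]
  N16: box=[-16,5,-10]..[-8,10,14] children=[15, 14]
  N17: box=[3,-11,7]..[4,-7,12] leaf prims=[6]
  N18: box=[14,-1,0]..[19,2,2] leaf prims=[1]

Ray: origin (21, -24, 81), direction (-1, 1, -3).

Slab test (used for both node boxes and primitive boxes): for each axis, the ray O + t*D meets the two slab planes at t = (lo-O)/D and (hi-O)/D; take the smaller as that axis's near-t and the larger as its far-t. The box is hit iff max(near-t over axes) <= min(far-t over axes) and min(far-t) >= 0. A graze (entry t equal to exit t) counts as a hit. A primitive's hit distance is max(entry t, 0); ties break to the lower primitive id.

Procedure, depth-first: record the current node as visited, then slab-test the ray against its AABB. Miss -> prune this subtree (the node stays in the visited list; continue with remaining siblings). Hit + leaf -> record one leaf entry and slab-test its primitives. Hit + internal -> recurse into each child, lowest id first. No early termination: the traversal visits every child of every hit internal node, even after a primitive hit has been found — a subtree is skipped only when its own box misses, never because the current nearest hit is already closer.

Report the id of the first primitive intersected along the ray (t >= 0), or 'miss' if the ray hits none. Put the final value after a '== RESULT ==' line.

Traverse from the root:
N0 x:[1,37] y:[8,44] z:[65/3,32] -> hit [65/3,32], descend [10, 13]
  N10 x:[11,37] y:[13,44] z:[67/3,92/3] -> hit [67/3,92/3], descend [3, 11]
    N3 x:[13,37] y:[29,44] z:[67/3,92/3] -> hit [29,92/3], descend [6, 16]
      N6 x:[13,18] y:[39,44] z:[86/3,92/3] -> miss, prune
      N16 x:[29,37] y:[29,34] z:[67/3,91/3] -> hit [29,91/3], descend [14, 15]
        N14 x:[34,37] y:[33,34] z:[67/3,71/3] -> miss, prune
        N15 x:[29,35] y:[29,31] z:[29,91/3] -> hit [29,91/3] leaf, test {P9@t=29}
    N11 x:[11,18] y:[13,24] z:[23,89/3] -> miss, prune
  N13 x:[1,14] y:[8,34] z:[65/3,32] -> miss, prune

Summary -> nodes [0, 10, 3, 6, 16, 14, 15, 11, 13]; box-tests=9; leaf-entries=1; first=P9

== RESULT ==
9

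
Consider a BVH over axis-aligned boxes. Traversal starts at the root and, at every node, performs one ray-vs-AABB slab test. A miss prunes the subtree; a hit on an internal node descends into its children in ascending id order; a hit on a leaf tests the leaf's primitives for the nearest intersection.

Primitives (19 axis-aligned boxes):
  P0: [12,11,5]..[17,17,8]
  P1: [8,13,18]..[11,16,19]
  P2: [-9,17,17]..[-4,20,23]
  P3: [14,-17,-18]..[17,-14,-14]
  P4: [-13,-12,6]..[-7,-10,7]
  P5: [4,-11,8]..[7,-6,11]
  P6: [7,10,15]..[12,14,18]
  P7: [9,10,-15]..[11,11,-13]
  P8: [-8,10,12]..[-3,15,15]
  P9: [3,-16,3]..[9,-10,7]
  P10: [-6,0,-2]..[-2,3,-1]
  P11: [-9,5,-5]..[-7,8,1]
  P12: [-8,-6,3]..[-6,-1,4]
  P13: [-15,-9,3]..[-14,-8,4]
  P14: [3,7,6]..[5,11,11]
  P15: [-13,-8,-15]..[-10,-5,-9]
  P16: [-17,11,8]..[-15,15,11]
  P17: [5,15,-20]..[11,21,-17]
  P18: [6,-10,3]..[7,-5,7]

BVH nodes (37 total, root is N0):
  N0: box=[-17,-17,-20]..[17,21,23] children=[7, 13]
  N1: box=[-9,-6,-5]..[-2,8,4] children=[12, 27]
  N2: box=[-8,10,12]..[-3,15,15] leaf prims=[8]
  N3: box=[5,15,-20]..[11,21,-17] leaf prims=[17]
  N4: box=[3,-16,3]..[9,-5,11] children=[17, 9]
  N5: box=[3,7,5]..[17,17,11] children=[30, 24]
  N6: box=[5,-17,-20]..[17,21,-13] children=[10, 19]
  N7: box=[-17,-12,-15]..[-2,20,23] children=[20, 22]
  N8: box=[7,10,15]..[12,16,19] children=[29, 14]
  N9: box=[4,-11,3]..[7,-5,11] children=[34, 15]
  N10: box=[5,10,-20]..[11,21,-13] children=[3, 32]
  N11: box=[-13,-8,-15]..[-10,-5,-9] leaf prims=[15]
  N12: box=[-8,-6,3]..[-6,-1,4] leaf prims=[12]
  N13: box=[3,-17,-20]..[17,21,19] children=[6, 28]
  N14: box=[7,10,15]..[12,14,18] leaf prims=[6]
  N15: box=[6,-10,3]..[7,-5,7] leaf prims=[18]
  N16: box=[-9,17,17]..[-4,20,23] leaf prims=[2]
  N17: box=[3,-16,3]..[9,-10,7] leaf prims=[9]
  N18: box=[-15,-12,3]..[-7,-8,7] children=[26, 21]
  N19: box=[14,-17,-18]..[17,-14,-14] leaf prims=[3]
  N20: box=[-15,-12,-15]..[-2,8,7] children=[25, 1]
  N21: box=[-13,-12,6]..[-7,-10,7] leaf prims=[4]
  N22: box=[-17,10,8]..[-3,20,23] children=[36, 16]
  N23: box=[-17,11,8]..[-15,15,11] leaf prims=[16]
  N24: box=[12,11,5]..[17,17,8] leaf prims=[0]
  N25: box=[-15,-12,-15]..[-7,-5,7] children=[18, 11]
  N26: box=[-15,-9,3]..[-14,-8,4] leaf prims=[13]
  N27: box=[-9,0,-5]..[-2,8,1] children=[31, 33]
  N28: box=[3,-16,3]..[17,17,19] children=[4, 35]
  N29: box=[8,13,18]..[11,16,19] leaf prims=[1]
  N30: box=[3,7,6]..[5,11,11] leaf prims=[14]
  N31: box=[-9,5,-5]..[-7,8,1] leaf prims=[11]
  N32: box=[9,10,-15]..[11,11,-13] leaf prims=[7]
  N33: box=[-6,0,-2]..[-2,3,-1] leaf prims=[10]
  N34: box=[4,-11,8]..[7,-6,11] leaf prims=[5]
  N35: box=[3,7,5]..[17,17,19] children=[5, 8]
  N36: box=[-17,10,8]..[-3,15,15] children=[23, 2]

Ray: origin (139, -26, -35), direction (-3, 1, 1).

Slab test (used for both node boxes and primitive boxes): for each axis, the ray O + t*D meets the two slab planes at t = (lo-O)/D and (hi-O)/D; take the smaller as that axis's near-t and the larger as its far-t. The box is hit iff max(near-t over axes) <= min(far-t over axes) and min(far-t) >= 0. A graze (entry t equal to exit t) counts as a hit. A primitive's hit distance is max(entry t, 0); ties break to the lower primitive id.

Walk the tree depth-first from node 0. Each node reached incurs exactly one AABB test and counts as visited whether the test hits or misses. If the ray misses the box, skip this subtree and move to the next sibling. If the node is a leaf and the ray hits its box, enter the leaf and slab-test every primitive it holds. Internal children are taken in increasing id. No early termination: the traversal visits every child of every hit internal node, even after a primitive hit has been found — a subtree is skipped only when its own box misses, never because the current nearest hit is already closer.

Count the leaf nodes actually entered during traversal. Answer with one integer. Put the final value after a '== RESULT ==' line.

Trace the traversal:
N0 x:[122/3,52] y:[9,47] z:[15,58] -> hit [122/3,47], descend [7, 13]
  N7 x:[47,52] y:[14,46] z:[20,58] -> miss, prune
  N13 x:[122/3,136/3] y:[9,47] z:[15,54] -> hit [122/3,136/3], descend [6, 28]
    N6 x:[122/3,134/3] y:[9,47] z:[15,22] -> miss, prune
    N28 x:[122/3,136/3] y:[10,43] z:[38,54] -> hit [122/3,43], descend [4, 35]
      N4 x:[130/3,136/3] y:[10,21] z:[38,46] -> miss, prune
      N35 x:[122/3,136/3] y:[33,43] z:[40,54] -> hit [122/3,43], descend [5, 8]
        N5 x:[122/3,136/3] y:[33,43] z:[40,46] -> hit [122/3,43], descend [24, 30]
          N24 x:[122/3,127/3] y:[37,43] z:[40,43] -> hit [122/3,127/3] leaf, test {P0@t=122/3}
          N30 x:[134/3,136/3] y:[33,37] z:[41,46] -> miss, prune
        N8 x:[127/3,44] y:[36,42] z:[50,54] -> miss, prune

Visited [0, 7, 13, 6, 28, 4, 35, 5, 24, 30, 8]. Tests: 11 box, 1 leaf. Nearest: P0.

== RESULT ==
1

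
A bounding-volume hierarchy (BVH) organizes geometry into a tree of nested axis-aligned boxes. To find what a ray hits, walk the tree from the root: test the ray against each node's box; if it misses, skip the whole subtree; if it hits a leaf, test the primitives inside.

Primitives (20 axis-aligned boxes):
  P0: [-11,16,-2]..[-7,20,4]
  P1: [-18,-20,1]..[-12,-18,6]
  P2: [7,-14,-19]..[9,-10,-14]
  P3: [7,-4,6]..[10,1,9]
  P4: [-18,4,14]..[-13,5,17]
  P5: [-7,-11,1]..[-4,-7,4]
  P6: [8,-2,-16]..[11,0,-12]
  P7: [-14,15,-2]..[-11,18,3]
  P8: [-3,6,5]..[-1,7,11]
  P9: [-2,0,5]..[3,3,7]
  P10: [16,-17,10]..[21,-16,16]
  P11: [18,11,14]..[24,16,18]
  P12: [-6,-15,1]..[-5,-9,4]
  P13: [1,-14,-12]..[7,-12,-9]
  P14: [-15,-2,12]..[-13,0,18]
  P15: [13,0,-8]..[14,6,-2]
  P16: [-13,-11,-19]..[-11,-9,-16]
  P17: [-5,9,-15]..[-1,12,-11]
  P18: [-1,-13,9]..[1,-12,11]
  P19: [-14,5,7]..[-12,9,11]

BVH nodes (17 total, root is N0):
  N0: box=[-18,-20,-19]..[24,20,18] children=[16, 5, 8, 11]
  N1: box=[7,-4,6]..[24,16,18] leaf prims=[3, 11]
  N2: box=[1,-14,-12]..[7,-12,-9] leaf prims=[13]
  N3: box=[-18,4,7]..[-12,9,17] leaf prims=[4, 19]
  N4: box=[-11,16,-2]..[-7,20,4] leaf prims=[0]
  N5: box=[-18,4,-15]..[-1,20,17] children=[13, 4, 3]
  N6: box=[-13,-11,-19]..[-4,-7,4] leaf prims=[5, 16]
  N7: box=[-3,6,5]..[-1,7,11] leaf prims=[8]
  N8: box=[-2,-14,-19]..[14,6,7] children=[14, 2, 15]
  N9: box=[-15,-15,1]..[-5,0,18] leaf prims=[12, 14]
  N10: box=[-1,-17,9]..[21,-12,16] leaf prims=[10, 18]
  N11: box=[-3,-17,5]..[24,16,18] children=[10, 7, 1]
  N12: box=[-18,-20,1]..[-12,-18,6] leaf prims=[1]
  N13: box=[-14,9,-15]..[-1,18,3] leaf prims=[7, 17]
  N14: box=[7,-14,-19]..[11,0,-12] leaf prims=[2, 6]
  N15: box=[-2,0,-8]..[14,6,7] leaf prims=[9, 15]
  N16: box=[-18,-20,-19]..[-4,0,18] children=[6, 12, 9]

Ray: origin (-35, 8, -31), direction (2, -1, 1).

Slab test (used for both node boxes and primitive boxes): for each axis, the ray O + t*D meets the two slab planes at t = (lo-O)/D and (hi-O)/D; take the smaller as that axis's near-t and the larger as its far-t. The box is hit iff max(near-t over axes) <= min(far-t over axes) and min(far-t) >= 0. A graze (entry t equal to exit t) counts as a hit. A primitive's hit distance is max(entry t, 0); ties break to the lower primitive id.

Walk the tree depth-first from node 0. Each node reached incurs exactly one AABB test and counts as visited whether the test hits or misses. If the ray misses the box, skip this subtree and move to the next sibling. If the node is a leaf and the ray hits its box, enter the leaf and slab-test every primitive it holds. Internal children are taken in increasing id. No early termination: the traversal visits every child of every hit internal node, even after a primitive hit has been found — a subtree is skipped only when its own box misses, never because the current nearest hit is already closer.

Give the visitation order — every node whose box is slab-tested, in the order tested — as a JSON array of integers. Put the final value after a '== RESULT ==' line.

Trace the traversal:
N0 x:[17/2,59/2] y:[-12,28] z:[12,49] -> hit [12,28], descend [5, 8, 11, 16]
  N5 x:[17/2,17] y:[-12,4] z:[16,48] -> miss, prune
  N8 x:[33/2,49/2] y:[2,22] z:[12,38] -> hit [33/2,22], descend [2, 14, 15]
    N2 x:[18,21] y:[20,22] z:[19,22] -> hit [20,21] leaf, test {P13@t=20}
    N14 x:[21,23] y:[8,22] z:[12,19] -> miss, prune
    N15 x:[33/2,49/2] y:[2,8] z:[23,38] -> miss, prune
  N11 x:[16,59/2] y:[-8,25] z:[36,49] -> miss, prune
  N16 x:[17/2,31/2] y:[8,28] z:[12,49] -> hit [12,31/2], descend [6, 9, 12]
    N6 x:[11,31/2] y:[15,19] z:[12,35] -> hit [15,31/2] leaf, test {P5(miss), P16(miss)}
    N9 x:[10,15] y:[8,23] z:[32,49] -> miss, prune
    N12 x:[17/2,23/2] y:[26,28] z:[32,37] -> miss, prune

11 AABB tests over nodes [0, 5, 8, 2, 14, 15, 11, 16, 6, 9, 12]; 2 leaves entered; closest P13.

== RESULT ==
[0, 5, 8, 2, 14, 15, 11, 16, 6, 9, 12]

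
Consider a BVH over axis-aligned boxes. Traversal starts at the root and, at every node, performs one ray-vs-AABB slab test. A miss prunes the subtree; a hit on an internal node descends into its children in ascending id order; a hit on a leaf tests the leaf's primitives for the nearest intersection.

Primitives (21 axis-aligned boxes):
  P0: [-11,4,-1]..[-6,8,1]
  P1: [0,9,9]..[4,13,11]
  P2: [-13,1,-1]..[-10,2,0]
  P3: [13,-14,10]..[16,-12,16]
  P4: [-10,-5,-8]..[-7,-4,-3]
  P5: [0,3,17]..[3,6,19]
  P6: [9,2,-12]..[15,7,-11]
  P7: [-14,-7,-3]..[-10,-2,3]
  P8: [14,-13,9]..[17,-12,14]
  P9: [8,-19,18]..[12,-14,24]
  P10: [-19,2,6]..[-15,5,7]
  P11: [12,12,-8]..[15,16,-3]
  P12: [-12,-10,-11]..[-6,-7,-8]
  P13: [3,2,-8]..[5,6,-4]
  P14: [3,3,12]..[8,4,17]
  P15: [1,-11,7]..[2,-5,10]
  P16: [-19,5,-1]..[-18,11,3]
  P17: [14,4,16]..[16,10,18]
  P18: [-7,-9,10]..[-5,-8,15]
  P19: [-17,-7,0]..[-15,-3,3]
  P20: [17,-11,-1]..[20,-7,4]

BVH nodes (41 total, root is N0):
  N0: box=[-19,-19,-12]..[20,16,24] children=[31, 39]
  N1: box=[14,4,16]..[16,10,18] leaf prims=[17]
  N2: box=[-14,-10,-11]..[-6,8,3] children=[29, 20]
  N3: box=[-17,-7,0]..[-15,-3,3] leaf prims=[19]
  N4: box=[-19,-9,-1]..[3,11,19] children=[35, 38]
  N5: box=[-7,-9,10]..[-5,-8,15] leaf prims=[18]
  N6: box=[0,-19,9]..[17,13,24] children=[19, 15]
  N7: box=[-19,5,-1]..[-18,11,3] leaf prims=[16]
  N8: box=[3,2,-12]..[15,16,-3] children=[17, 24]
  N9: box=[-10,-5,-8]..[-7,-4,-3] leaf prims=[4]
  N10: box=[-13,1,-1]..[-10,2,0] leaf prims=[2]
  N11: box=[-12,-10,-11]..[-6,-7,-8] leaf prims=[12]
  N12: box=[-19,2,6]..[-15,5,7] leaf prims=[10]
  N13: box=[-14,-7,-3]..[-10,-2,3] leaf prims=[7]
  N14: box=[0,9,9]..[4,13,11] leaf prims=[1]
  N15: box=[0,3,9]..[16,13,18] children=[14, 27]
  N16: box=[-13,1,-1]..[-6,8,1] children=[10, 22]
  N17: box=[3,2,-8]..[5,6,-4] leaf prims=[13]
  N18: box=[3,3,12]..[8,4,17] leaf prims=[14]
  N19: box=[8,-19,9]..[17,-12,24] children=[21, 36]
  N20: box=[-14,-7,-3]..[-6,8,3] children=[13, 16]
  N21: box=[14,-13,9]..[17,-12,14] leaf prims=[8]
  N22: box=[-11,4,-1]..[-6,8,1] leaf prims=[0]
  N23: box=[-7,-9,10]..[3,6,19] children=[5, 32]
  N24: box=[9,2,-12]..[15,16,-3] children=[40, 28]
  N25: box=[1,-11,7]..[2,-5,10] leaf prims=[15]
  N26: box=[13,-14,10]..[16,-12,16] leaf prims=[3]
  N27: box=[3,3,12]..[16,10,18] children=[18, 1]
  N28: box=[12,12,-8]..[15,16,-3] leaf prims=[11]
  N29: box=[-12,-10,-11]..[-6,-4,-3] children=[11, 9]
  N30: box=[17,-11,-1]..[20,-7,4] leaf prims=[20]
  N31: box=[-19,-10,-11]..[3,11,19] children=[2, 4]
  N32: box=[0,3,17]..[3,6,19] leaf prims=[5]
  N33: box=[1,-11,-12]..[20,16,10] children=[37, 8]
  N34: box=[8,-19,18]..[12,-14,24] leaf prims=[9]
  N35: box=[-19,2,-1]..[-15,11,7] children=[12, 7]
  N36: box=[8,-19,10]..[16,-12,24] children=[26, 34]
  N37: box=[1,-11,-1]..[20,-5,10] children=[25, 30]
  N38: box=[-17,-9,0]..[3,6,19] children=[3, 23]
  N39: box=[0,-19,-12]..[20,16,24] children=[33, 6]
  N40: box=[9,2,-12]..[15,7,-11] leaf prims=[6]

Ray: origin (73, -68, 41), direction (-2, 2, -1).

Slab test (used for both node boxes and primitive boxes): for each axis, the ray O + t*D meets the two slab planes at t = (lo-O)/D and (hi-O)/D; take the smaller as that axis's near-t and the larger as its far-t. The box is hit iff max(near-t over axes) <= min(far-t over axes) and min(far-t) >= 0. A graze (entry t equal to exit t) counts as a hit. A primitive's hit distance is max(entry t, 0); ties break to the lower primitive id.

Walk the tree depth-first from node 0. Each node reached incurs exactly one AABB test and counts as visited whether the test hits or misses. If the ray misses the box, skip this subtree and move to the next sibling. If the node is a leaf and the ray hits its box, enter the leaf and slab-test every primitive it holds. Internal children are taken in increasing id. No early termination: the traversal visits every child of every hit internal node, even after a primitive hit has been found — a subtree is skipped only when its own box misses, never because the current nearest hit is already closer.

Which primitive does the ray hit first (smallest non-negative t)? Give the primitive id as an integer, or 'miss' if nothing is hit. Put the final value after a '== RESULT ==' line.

Trace the traversal:
N0 x:[53/2,46] y:[49/2,42] z:[17,53] -> hit [53/2,42], descend [31, 39]
  N31 x:[35,46] y:[29,79/2] z:[22,52] -> hit [35,79/2], descend [2, 4]
    N2 x:[79/2,87/2] y:[29,38] z:[38,52] -> miss, prune
    N4 x:[35,46] y:[59/2,79/2] z:[22,42] -> hit [35,79/2], descend [35, 38]
      N35 x:[44,46] y:[35,79/2] z:[34,42] -> miss, prune
      N38 x:[35,45] y:[59/2,37] z:[22,41] -> hit [35,37], descend [3, 23]
        N3 x:[44,45] y:[61/2,65/2] z:[38,41] -> miss, prune
        N23 x:[35,40] y:[59/2,37] z:[22,31] -> miss, prune
  N39 x:[53/2,73/2] y:[49/2,42] z:[17,53] -> hit [53/2,73/2], descend [6, 33]
    N6 x:[28,73/2] y:[49/2,81/2] z:[17,32] -> hit [28,32], descend [15, 19]
      N15 x:[57/2,73/2] y:[71/2,81/2] z:[23,32] -> miss, prune
      N19 x:[28,65/2] y:[49/2,28] z:[17,32] -> hit [28,28], descend [21, 36]
        N21 x:[28,59/2] y:[55/2,28] z:[27,32] -> hit [28,28] leaf, test {P8@t=28}
        N36 x:[57/2,65/2] y:[49/2,28] z:[17,31] -> miss, prune
    N33 x:[53/2,36] y:[57/2,42] z:[31,53] -> hit [31,36], descend [8, 37]
      N8 x:[29,35] y:[35,42] z:[44,53] -> miss, prune
      N37 x:[53/2,36] y:[57/2,63/2] z:[31,42] -> hit [31,63/2], descend [25, 30]
        N25 x:[71/2,36] y:[57/2,63/2] z:[31,34] -> miss, prune
        N30 x:[53/2,28] y:[57/2,61/2] z:[37,42] -> miss, prune

Visited [0, 31, 2, 4, 35, 38, 3, 23, 39, 6, 15, 19, 21, 36, 33, 8, 37, 25, 30]. Tests: 19 box, 1 leaf. Nearest: P8.

== RESULT ==
8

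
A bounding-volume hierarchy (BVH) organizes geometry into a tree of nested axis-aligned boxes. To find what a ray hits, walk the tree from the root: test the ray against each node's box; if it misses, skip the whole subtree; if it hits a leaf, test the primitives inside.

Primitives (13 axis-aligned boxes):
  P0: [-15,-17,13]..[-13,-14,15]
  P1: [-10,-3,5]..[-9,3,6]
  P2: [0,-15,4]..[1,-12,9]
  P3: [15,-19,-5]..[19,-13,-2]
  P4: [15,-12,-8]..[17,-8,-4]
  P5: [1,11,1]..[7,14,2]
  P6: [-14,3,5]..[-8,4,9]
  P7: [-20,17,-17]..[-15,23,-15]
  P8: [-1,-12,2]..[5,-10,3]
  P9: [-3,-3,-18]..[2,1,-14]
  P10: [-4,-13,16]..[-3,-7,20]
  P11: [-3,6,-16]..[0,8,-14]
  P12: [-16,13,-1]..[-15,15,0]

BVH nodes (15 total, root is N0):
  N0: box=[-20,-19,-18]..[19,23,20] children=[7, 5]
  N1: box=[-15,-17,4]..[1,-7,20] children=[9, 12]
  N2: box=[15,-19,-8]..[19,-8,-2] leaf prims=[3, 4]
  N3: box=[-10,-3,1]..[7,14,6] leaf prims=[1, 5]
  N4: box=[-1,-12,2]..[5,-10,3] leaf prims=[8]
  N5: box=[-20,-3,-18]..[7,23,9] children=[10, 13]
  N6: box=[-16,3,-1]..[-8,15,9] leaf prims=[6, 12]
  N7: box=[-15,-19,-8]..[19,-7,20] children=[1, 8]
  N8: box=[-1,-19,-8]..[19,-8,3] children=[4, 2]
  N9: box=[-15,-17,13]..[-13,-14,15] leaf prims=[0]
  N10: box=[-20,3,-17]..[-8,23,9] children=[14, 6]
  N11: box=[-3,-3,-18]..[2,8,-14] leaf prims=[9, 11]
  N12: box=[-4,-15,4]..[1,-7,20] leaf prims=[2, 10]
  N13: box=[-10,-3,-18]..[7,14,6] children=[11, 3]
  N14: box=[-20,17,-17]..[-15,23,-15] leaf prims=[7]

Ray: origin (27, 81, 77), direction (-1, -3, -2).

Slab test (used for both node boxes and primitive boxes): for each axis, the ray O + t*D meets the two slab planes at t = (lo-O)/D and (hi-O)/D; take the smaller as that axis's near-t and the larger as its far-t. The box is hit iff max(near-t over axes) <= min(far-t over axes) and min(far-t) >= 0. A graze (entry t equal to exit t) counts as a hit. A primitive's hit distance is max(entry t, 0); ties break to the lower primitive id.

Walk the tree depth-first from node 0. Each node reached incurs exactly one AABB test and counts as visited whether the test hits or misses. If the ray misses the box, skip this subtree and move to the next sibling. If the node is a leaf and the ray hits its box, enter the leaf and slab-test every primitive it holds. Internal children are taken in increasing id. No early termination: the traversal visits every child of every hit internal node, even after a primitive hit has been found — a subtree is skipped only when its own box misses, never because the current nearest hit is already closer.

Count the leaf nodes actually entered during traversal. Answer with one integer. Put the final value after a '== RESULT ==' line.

Traverse from the root:
N0 x:[8,47] y:[58/3,100/3] z:[57/2,95/2] -> hit [57/2,100/3], descend [5, 7]
  N5 x:[20,47] y:[58/3,28] z:[34,95/2] -> miss, prune
  N7 x:[8,42] y:[88/3,100/3] z:[57/2,85/2] -> hit [88/3,100/3], descend [1, 8]
    N1 x:[26,42] y:[88/3,98/3] z:[57/2,73/2] -> hit [88/3,98/3], descend [9, 12]
      N9 x:[40,42] y:[95/3,98/3] z:[31,32] -> miss, prune
      N12 x:[26,31] y:[88/3,32] z:[57/2,73/2] -> hit [88/3,31] leaf, test {P2(miss), P10@t=30}
    N8 x:[8,28] y:[89/3,100/3] z:[37,85/2] -> miss, prune

Summary -> nodes [0, 5, 7, 1, 9, 12, 8]; box-tests=7; leaf-entries=1; first=P10

== RESULT ==
1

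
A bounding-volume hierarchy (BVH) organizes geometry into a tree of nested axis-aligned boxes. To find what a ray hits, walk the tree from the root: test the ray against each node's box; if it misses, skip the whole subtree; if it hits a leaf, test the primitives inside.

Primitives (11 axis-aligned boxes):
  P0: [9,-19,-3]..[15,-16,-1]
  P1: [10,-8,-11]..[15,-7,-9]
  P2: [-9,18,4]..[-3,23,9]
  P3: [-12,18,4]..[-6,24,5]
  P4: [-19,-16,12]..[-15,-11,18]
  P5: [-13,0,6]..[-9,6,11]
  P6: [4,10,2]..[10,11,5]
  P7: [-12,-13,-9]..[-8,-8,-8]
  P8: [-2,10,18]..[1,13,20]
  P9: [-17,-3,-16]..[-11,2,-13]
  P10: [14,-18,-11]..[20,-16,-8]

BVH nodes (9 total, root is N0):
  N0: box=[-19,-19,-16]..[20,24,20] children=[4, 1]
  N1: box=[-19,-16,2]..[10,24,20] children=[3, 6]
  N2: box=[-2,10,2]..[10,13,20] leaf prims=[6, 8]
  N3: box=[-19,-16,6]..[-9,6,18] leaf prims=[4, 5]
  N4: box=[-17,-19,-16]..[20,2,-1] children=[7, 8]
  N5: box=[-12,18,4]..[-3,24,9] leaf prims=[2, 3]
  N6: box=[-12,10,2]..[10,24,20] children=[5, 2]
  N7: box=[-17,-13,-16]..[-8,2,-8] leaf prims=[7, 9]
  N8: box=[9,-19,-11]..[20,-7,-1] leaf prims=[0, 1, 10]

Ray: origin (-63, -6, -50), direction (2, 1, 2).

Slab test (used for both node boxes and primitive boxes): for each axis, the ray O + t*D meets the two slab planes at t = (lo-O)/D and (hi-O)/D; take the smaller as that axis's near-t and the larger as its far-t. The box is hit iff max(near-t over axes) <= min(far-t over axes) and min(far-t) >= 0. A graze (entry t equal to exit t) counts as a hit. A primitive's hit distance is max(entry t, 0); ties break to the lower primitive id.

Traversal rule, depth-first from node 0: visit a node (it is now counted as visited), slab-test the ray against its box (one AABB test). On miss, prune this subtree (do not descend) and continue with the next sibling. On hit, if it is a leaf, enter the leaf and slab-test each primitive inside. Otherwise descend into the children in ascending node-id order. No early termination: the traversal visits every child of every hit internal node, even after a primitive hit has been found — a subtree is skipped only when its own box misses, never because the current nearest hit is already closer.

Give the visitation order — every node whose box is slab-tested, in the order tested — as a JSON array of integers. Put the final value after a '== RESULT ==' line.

Traverse from the root:
N0 x:[22,83/2] y:[-13,30] z:[17,35] -> hit [22,30], descend [1, 4]
  N1 x:[22,73/2] y:[-10,30] z:[26,35] -> hit [26,30], descend [3, 6]
    N3 x:[22,27] y:[-10,12] z:[28,34] -> miss, prune
    N6 x:[51/2,73/2] y:[16,30] z:[26,35] -> hit [26,30], descend [2, 5]
      N2 x:[61/2,73/2] y:[16,19] z:[26,35] -> miss, prune
      N5 x:[51/2,30] y:[24,30] z:[27,59/2] -> hit [27,59/2] leaf, test {P2@t=27, P3@t=27}
  N4 x:[23,83/2] y:[-13,8] z:[17,49/2] -> miss, prune

Summary -> nodes [0, 1, 3, 6, 2, 5, 4]; box-tests=7; leaf-entries=1; first=P2

== RESULT ==
[0, 1, 3, 6, 2, 5, 4]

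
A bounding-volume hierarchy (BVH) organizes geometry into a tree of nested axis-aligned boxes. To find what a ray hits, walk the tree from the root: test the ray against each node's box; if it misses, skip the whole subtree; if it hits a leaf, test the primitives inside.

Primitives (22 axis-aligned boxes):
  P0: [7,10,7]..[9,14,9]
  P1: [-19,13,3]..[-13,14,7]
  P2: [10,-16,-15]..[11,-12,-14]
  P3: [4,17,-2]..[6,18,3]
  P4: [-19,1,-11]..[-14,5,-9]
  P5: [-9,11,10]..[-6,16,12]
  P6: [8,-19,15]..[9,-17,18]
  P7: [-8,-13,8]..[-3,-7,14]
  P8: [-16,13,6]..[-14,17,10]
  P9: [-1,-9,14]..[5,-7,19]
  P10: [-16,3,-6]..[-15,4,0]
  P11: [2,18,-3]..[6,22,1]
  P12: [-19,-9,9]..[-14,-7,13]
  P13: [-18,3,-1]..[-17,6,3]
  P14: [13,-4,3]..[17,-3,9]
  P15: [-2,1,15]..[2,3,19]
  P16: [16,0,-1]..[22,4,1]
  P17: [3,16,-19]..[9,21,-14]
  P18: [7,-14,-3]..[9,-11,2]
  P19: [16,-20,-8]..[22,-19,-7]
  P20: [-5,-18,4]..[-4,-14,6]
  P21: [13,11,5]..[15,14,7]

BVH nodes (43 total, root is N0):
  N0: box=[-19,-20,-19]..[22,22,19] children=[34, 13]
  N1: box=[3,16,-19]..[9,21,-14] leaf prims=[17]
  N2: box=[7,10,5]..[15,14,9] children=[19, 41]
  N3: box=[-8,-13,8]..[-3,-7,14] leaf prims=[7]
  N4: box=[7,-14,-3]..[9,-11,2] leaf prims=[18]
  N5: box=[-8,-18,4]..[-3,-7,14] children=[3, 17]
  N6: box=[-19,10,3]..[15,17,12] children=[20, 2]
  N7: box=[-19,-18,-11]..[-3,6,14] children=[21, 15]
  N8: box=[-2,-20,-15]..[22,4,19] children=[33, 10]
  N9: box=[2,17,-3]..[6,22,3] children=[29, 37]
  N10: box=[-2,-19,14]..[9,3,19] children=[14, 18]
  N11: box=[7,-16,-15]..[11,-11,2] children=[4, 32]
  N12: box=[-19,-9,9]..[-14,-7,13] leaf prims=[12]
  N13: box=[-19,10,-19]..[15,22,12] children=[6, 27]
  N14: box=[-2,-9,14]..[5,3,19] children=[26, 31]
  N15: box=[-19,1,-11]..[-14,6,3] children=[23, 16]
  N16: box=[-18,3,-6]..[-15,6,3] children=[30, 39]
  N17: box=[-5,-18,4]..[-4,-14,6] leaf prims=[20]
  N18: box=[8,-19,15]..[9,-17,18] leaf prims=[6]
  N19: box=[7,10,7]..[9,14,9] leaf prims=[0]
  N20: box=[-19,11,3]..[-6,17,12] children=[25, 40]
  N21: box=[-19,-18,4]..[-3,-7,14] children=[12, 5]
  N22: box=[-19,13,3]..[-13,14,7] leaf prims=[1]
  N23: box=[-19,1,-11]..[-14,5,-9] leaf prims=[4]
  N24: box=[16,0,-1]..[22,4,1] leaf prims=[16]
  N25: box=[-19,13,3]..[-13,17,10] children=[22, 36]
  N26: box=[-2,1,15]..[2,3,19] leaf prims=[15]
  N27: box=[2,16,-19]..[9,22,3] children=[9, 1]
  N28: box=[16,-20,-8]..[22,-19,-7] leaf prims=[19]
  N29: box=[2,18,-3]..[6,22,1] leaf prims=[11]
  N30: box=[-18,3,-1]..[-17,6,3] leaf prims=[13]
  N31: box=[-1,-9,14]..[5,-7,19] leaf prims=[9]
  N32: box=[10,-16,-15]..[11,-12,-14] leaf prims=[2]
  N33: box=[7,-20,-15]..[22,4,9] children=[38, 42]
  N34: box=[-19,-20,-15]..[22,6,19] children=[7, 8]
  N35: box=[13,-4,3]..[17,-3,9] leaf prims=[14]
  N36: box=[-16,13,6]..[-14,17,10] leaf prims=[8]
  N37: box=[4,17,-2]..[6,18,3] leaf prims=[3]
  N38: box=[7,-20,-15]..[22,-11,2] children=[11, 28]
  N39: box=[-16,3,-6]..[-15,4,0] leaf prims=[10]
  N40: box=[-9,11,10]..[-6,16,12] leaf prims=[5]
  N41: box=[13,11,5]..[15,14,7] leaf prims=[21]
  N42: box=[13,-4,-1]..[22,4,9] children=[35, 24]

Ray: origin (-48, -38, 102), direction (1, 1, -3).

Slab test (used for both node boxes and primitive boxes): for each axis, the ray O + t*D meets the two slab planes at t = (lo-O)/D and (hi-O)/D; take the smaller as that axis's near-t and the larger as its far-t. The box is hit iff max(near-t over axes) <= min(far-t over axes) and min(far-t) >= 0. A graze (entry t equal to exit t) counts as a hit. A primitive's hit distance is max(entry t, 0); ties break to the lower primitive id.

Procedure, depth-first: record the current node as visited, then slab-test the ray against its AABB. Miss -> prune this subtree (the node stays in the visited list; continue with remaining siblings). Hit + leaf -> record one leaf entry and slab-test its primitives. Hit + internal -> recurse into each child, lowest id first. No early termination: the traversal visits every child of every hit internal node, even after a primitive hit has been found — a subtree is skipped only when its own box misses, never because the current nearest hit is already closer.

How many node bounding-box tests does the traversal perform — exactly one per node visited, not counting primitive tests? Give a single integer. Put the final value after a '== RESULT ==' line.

Walk:
N0 x:[29,70] y:[18,60] z:[83/3,121/3] -> hit [29,121/3], descend [13, 34]
  N13 x:[29,63] y:[48,60] z:[30,121/3] -> miss, prune
  N34 x:[29,70] y:[18,44] z:[83/3,39] -> hit [29,39], descend [7, 8]
    N7 x:[29,45] y:[20,44] z:[88/3,113/3] -> hit [88/3,113/3], descend [15, 21]
      N15 x:[29,34] y:[39,44] z:[33,113/3] -> miss, prune
      N21 x:[29,45] y:[20,31] z:[88/3,98/3] -> hit [88/3,31], descend [5, 12]
        N5 x:[40,45] y:[20,31] z:[88/3,98/3] -> miss, prune
        N12 x:[29,34] y:[29,31] z:[89/3,31] -> hit [89/3,31] leaf, test {P12@t=89/3}
    N8 x:[46,70] y:[18,42] z:[83/3,39] -> miss, prune

order=[0, 13, 34, 7, 15, 21, 5, 12, 8]  |boxes|=9  |leaves|=1  hit=P12

== RESULT ==
9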